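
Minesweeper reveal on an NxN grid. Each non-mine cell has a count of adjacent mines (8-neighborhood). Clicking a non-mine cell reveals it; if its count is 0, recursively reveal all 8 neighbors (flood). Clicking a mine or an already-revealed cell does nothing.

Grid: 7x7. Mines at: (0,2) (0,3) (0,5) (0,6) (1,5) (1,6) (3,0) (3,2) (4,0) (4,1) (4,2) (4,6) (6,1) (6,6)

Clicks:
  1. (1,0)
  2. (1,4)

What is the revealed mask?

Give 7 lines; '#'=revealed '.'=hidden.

Click 1 (1,0) count=0: revealed 6 new [(0,0) (0,1) (1,0) (1,1) (2,0) (2,1)] -> total=6
Click 2 (1,4) count=3: revealed 1 new [(1,4)] -> total=7

Answer: ##.....
##..#..
##.....
.......
.......
.......
.......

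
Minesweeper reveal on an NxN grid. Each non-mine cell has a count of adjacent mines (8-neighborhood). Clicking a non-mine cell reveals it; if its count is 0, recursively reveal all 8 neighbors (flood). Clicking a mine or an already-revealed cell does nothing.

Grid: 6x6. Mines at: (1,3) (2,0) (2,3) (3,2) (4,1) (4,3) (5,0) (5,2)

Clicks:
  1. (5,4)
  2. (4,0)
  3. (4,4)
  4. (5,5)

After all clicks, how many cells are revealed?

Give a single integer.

Answer: 13

Derivation:
Click 1 (5,4) count=1: revealed 1 new [(5,4)] -> total=1
Click 2 (4,0) count=2: revealed 1 new [(4,0)] -> total=2
Click 3 (4,4) count=1: revealed 1 new [(4,4)] -> total=3
Click 4 (5,5) count=0: revealed 10 new [(0,4) (0,5) (1,4) (1,5) (2,4) (2,5) (3,4) (3,5) (4,5) (5,5)] -> total=13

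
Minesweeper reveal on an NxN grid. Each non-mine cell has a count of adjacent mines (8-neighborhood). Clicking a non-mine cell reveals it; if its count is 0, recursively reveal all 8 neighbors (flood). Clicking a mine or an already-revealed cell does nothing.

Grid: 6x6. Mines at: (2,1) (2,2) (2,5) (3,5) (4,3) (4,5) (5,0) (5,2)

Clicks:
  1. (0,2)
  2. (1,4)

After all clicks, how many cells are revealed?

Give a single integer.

Click 1 (0,2) count=0: revealed 12 new [(0,0) (0,1) (0,2) (0,3) (0,4) (0,5) (1,0) (1,1) (1,2) (1,3) (1,4) (1,5)] -> total=12
Click 2 (1,4) count=1: revealed 0 new [(none)] -> total=12

Answer: 12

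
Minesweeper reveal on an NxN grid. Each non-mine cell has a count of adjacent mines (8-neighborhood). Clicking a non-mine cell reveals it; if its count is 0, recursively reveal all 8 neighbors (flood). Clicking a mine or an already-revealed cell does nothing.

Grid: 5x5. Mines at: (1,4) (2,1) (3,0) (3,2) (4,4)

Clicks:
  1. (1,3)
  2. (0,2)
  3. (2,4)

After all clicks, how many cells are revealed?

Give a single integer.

Answer: 9

Derivation:
Click 1 (1,3) count=1: revealed 1 new [(1,3)] -> total=1
Click 2 (0,2) count=0: revealed 7 new [(0,0) (0,1) (0,2) (0,3) (1,0) (1,1) (1,2)] -> total=8
Click 3 (2,4) count=1: revealed 1 new [(2,4)] -> total=9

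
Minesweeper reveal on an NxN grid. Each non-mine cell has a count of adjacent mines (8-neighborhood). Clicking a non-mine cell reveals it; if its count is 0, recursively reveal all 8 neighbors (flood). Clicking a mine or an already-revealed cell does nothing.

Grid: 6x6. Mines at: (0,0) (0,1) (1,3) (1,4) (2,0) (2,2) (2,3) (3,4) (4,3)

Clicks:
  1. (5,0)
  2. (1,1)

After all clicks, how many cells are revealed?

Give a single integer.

Click 1 (5,0) count=0: revealed 9 new [(3,0) (3,1) (3,2) (4,0) (4,1) (4,2) (5,0) (5,1) (5,2)] -> total=9
Click 2 (1,1) count=4: revealed 1 new [(1,1)] -> total=10

Answer: 10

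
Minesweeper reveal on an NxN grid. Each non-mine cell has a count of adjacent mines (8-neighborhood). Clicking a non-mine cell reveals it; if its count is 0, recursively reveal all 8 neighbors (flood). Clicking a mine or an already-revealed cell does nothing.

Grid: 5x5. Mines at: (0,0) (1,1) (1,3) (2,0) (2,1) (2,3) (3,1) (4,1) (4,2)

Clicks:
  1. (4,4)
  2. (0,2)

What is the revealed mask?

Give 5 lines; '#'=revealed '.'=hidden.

Answer: ..#..
.....
.....
...##
...##

Derivation:
Click 1 (4,4) count=0: revealed 4 new [(3,3) (3,4) (4,3) (4,4)] -> total=4
Click 2 (0,2) count=2: revealed 1 new [(0,2)] -> total=5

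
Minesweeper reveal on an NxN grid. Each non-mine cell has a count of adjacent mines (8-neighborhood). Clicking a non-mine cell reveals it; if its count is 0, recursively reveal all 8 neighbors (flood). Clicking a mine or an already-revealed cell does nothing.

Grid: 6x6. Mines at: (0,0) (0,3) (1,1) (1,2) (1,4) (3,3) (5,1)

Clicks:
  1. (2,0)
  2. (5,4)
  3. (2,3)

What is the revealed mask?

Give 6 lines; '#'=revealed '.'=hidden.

Answer: ......
......
#..###
....##
..####
..####

Derivation:
Click 1 (2,0) count=1: revealed 1 new [(2,0)] -> total=1
Click 2 (5,4) count=0: revealed 12 new [(2,4) (2,5) (3,4) (3,5) (4,2) (4,3) (4,4) (4,5) (5,2) (5,3) (5,4) (5,5)] -> total=13
Click 3 (2,3) count=3: revealed 1 new [(2,3)] -> total=14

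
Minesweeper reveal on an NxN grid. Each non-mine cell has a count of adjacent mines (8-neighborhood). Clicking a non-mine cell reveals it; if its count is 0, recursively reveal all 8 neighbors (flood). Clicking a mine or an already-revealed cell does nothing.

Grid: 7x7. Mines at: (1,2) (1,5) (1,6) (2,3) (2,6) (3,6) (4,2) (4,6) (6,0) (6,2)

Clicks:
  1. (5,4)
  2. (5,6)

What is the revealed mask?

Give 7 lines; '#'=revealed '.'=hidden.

Click 1 (5,4) count=0: revealed 14 new [(3,3) (3,4) (3,5) (4,3) (4,4) (4,5) (5,3) (5,4) (5,5) (5,6) (6,3) (6,4) (6,5) (6,6)] -> total=14
Click 2 (5,6) count=1: revealed 0 new [(none)] -> total=14

Answer: .......
.......
.......
...###.
...###.
...####
...####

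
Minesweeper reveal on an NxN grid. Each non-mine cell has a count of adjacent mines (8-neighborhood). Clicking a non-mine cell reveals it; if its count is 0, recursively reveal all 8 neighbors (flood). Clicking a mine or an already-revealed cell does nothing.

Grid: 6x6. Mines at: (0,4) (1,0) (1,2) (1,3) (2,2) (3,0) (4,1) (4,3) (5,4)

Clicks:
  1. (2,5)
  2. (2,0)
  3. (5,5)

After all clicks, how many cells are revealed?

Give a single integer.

Answer: 10

Derivation:
Click 1 (2,5) count=0: revealed 8 new [(1,4) (1,5) (2,4) (2,5) (3,4) (3,5) (4,4) (4,5)] -> total=8
Click 2 (2,0) count=2: revealed 1 new [(2,0)] -> total=9
Click 3 (5,5) count=1: revealed 1 new [(5,5)] -> total=10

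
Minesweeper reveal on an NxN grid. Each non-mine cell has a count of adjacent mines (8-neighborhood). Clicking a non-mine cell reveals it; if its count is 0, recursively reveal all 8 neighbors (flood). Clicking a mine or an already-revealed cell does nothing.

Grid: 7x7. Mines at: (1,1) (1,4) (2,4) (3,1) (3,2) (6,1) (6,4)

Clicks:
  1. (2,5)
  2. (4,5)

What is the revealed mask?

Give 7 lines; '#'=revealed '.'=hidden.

Answer: .....##
.....##
.....##
...####
...####
...####
.....##

Derivation:
Click 1 (2,5) count=2: revealed 1 new [(2,5)] -> total=1
Click 2 (4,5) count=0: revealed 19 new [(0,5) (0,6) (1,5) (1,6) (2,6) (3,3) (3,4) (3,5) (3,6) (4,3) (4,4) (4,5) (4,6) (5,3) (5,4) (5,5) (5,6) (6,5) (6,6)] -> total=20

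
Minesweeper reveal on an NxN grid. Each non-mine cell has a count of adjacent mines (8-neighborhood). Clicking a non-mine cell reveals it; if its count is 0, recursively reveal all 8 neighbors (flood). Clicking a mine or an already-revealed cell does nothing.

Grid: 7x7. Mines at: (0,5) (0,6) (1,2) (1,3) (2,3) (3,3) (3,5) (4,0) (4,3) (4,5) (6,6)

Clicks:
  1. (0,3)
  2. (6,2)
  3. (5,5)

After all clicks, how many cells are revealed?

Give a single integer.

Answer: 13

Derivation:
Click 1 (0,3) count=2: revealed 1 new [(0,3)] -> total=1
Click 2 (6,2) count=0: revealed 12 new [(5,0) (5,1) (5,2) (5,3) (5,4) (5,5) (6,0) (6,1) (6,2) (6,3) (6,4) (6,5)] -> total=13
Click 3 (5,5) count=2: revealed 0 new [(none)] -> total=13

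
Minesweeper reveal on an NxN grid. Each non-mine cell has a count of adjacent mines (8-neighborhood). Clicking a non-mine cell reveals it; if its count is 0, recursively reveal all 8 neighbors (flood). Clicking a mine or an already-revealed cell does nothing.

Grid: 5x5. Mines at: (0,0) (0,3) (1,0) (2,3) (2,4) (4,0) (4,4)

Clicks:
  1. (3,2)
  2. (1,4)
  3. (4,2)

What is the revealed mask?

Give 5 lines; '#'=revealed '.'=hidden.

Answer: .....
....#
.....
.###.
.###.

Derivation:
Click 1 (3,2) count=1: revealed 1 new [(3,2)] -> total=1
Click 2 (1,4) count=3: revealed 1 new [(1,4)] -> total=2
Click 3 (4,2) count=0: revealed 5 new [(3,1) (3,3) (4,1) (4,2) (4,3)] -> total=7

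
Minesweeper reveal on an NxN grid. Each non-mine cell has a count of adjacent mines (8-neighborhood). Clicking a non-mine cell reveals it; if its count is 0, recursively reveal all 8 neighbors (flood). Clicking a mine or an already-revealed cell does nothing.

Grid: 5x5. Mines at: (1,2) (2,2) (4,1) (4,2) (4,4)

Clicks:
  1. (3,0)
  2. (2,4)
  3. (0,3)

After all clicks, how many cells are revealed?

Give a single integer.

Click 1 (3,0) count=1: revealed 1 new [(3,0)] -> total=1
Click 2 (2,4) count=0: revealed 8 new [(0,3) (0,4) (1,3) (1,4) (2,3) (2,4) (3,3) (3,4)] -> total=9
Click 3 (0,3) count=1: revealed 0 new [(none)] -> total=9

Answer: 9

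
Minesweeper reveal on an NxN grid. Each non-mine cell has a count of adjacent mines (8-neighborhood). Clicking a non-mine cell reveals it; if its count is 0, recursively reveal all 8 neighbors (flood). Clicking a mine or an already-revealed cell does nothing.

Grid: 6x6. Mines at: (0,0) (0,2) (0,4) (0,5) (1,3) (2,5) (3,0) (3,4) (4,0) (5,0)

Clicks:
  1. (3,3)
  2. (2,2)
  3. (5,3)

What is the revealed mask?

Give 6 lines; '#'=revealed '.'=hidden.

Click 1 (3,3) count=1: revealed 1 new [(3,3)] -> total=1
Click 2 (2,2) count=1: revealed 1 new [(2,2)] -> total=2
Click 3 (5,3) count=0: revealed 14 new [(2,1) (2,3) (3,1) (3,2) (4,1) (4,2) (4,3) (4,4) (4,5) (5,1) (5,2) (5,3) (5,4) (5,5)] -> total=16

Answer: ......
......
.###..
.###..
.#####
.#####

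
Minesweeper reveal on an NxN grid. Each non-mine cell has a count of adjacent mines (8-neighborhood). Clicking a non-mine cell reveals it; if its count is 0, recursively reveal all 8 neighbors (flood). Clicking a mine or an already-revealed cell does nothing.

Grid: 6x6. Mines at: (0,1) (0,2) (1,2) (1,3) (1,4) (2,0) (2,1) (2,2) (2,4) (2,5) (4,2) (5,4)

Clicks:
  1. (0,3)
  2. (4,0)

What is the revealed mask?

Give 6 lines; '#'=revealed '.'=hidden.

Answer: ...#..
......
......
##....
##....
##....

Derivation:
Click 1 (0,3) count=4: revealed 1 new [(0,3)] -> total=1
Click 2 (4,0) count=0: revealed 6 new [(3,0) (3,1) (4,0) (4,1) (5,0) (5,1)] -> total=7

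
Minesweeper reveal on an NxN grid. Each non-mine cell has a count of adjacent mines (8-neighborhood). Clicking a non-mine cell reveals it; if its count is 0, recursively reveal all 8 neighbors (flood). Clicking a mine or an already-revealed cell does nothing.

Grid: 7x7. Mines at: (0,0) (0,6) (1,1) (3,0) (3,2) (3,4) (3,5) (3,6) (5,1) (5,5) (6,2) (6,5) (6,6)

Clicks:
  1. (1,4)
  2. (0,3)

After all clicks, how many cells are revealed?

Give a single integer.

Answer: 12

Derivation:
Click 1 (1,4) count=0: revealed 12 new [(0,2) (0,3) (0,4) (0,5) (1,2) (1,3) (1,4) (1,5) (2,2) (2,3) (2,4) (2,5)] -> total=12
Click 2 (0,3) count=0: revealed 0 new [(none)] -> total=12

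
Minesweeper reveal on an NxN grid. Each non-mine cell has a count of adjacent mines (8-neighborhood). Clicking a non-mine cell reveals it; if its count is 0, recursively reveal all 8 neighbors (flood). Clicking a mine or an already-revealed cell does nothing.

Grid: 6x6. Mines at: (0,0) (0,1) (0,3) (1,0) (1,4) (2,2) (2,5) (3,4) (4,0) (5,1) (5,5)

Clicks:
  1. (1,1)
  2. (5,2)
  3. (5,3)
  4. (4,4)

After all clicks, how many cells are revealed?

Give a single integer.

Answer: 7

Derivation:
Click 1 (1,1) count=4: revealed 1 new [(1,1)] -> total=1
Click 2 (5,2) count=1: revealed 1 new [(5,2)] -> total=2
Click 3 (5,3) count=0: revealed 5 new [(4,2) (4,3) (4,4) (5,3) (5,4)] -> total=7
Click 4 (4,4) count=2: revealed 0 new [(none)] -> total=7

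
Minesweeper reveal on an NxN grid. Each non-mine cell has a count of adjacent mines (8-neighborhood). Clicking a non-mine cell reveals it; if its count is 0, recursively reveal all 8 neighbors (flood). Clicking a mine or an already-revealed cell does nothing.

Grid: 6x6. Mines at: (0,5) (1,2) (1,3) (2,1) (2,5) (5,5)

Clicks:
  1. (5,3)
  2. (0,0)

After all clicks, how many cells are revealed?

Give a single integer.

Click 1 (5,3) count=0: revealed 18 new [(2,2) (2,3) (2,4) (3,0) (3,1) (3,2) (3,3) (3,4) (4,0) (4,1) (4,2) (4,3) (4,4) (5,0) (5,1) (5,2) (5,3) (5,4)] -> total=18
Click 2 (0,0) count=0: revealed 4 new [(0,0) (0,1) (1,0) (1,1)] -> total=22

Answer: 22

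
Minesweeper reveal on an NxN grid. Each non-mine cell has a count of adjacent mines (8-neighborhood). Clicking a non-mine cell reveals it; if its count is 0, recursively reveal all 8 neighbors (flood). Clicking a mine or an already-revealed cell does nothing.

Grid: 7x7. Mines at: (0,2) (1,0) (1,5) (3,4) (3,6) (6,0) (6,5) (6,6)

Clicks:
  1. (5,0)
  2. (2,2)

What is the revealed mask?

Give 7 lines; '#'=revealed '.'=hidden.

Click 1 (5,0) count=1: revealed 1 new [(5,0)] -> total=1
Click 2 (2,2) count=0: revealed 24 new [(1,1) (1,2) (1,3) (2,0) (2,1) (2,2) (2,3) (3,0) (3,1) (3,2) (3,3) (4,0) (4,1) (4,2) (4,3) (4,4) (5,1) (5,2) (5,3) (5,4) (6,1) (6,2) (6,3) (6,4)] -> total=25

Answer: .......
.###...
####...
####...
#####..
#####..
.####..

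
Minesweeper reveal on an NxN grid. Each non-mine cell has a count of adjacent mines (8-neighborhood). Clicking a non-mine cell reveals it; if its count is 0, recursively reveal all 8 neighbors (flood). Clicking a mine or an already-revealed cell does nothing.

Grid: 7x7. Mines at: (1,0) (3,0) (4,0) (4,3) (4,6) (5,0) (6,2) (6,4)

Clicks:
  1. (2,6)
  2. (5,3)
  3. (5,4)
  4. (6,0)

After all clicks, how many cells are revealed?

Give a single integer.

Answer: 27

Derivation:
Click 1 (2,6) count=0: revealed 24 new [(0,1) (0,2) (0,3) (0,4) (0,5) (0,6) (1,1) (1,2) (1,3) (1,4) (1,5) (1,6) (2,1) (2,2) (2,3) (2,4) (2,5) (2,6) (3,1) (3,2) (3,3) (3,4) (3,5) (3,6)] -> total=24
Click 2 (5,3) count=3: revealed 1 new [(5,3)] -> total=25
Click 3 (5,4) count=2: revealed 1 new [(5,4)] -> total=26
Click 4 (6,0) count=1: revealed 1 new [(6,0)] -> total=27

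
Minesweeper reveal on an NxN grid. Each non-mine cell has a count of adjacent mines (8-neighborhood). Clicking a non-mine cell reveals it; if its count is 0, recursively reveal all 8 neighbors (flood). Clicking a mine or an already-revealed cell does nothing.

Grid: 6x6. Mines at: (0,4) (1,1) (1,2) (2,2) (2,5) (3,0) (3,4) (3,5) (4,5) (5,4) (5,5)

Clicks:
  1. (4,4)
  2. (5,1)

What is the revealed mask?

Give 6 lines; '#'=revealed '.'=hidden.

Click 1 (4,4) count=5: revealed 1 new [(4,4)] -> total=1
Click 2 (5,1) count=0: revealed 11 new [(3,1) (3,2) (3,3) (4,0) (4,1) (4,2) (4,3) (5,0) (5,1) (5,2) (5,3)] -> total=12

Answer: ......
......
......
.###..
#####.
####..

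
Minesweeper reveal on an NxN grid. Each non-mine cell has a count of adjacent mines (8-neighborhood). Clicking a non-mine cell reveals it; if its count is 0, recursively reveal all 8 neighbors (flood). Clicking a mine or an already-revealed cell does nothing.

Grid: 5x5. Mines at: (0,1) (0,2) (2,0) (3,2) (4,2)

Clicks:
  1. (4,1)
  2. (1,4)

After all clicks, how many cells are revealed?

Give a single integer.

Answer: 11

Derivation:
Click 1 (4,1) count=2: revealed 1 new [(4,1)] -> total=1
Click 2 (1,4) count=0: revealed 10 new [(0,3) (0,4) (1,3) (1,4) (2,3) (2,4) (3,3) (3,4) (4,3) (4,4)] -> total=11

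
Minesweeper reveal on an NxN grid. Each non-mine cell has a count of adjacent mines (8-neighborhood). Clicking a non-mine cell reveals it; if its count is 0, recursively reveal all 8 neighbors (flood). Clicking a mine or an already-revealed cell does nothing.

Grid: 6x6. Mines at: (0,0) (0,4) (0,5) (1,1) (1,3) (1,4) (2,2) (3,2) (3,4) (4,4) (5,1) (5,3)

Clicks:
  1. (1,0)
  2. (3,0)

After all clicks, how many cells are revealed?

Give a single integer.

Click 1 (1,0) count=2: revealed 1 new [(1,0)] -> total=1
Click 2 (3,0) count=0: revealed 6 new [(2,0) (2,1) (3,0) (3,1) (4,0) (4,1)] -> total=7

Answer: 7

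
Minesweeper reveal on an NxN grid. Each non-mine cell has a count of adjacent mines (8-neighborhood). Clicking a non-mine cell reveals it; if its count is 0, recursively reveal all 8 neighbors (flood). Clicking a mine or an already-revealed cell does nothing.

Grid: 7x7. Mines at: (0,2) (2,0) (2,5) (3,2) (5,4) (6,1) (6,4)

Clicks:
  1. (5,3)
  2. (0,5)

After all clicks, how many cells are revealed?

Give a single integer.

Click 1 (5,3) count=2: revealed 1 new [(5,3)] -> total=1
Click 2 (0,5) count=0: revealed 8 new [(0,3) (0,4) (0,5) (0,6) (1,3) (1,4) (1,5) (1,6)] -> total=9

Answer: 9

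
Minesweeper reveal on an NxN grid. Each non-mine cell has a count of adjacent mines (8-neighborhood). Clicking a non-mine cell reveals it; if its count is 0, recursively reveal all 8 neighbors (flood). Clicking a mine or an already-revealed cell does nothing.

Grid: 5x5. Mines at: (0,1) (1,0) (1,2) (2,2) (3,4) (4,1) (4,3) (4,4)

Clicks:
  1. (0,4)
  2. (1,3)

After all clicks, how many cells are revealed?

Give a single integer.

Answer: 6

Derivation:
Click 1 (0,4) count=0: revealed 6 new [(0,3) (0,4) (1,3) (1,4) (2,3) (2,4)] -> total=6
Click 2 (1,3) count=2: revealed 0 new [(none)] -> total=6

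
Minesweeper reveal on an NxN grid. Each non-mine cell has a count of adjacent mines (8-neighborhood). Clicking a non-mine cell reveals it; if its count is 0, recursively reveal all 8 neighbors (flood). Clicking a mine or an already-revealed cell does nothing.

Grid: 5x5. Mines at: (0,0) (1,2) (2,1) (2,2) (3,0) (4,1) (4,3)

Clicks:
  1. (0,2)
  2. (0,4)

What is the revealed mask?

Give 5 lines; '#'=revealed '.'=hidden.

Answer: ..###
...##
...##
...##
.....

Derivation:
Click 1 (0,2) count=1: revealed 1 new [(0,2)] -> total=1
Click 2 (0,4) count=0: revealed 8 new [(0,3) (0,4) (1,3) (1,4) (2,3) (2,4) (3,3) (3,4)] -> total=9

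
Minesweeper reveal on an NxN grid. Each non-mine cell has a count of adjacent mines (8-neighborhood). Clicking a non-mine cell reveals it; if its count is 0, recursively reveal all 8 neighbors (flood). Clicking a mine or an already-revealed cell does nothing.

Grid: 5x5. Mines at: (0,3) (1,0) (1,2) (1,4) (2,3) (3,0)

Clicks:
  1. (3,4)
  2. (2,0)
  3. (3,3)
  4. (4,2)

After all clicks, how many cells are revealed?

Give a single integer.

Answer: 9

Derivation:
Click 1 (3,4) count=1: revealed 1 new [(3,4)] -> total=1
Click 2 (2,0) count=2: revealed 1 new [(2,0)] -> total=2
Click 3 (3,3) count=1: revealed 1 new [(3,3)] -> total=3
Click 4 (4,2) count=0: revealed 6 new [(3,1) (3,2) (4,1) (4,2) (4,3) (4,4)] -> total=9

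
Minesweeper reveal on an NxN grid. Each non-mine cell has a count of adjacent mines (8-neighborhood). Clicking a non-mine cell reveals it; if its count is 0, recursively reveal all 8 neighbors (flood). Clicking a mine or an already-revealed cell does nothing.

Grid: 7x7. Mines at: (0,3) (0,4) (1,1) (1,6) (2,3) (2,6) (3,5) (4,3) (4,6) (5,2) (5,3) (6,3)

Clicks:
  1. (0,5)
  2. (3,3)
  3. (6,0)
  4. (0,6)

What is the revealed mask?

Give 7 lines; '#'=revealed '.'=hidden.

Answer: .....##
.......
###....
####...
###....
##.....
##.....

Derivation:
Click 1 (0,5) count=2: revealed 1 new [(0,5)] -> total=1
Click 2 (3,3) count=2: revealed 1 new [(3,3)] -> total=2
Click 3 (6,0) count=0: revealed 13 new [(2,0) (2,1) (2,2) (3,0) (3,1) (3,2) (4,0) (4,1) (4,2) (5,0) (5,1) (6,0) (6,1)] -> total=15
Click 4 (0,6) count=1: revealed 1 new [(0,6)] -> total=16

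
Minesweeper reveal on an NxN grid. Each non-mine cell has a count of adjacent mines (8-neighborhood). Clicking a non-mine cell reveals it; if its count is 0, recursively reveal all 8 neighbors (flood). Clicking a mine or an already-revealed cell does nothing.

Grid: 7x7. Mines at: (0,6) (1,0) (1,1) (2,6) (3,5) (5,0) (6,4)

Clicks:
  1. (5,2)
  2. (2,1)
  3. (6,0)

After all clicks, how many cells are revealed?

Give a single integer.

Click 1 (5,2) count=0: revealed 31 new [(0,2) (0,3) (0,4) (0,5) (1,2) (1,3) (1,4) (1,5) (2,0) (2,1) (2,2) (2,3) (2,4) (2,5) (3,0) (3,1) (3,2) (3,3) (3,4) (4,0) (4,1) (4,2) (4,3) (4,4) (5,1) (5,2) (5,3) (5,4) (6,1) (6,2) (6,3)] -> total=31
Click 2 (2,1) count=2: revealed 0 new [(none)] -> total=31
Click 3 (6,0) count=1: revealed 1 new [(6,0)] -> total=32

Answer: 32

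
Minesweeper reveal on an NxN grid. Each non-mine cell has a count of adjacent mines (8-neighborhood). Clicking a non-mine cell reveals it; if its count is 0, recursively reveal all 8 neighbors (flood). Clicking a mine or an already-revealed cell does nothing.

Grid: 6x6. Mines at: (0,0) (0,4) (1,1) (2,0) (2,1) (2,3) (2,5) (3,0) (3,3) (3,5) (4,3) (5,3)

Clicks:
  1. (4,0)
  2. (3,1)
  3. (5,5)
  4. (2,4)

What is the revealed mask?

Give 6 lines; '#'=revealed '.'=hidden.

Answer: ......
......
....#.
.#....
#...##
....##

Derivation:
Click 1 (4,0) count=1: revealed 1 new [(4,0)] -> total=1
Click 2 (3,1) count=3: revealed 1 new [(3,1)] -> total=2
Click 3 (5,5) count=0: revealed 4 new [(4,4) (4,5) (5,4) (5,5)] -> total=6
Click 4 (2,4) count=4: revealed 1 new [(2,4)] -> total=7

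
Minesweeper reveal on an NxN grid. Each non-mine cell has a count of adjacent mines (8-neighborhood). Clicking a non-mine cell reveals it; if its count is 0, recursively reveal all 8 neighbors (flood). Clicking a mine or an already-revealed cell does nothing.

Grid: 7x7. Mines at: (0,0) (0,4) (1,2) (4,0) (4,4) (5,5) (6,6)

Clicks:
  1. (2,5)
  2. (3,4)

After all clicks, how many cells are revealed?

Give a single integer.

Click 1 (2,5) count=0: revealed 16 new [(0,5) (0,6) (1,3) (1,4) (1,5) (1,6) (2,3) (2,4) (2,5) (2,6) (3,3) (3,4) (3,5) (3,6) (4,5) (4,6)] -> total=16
Click 2 (3,4) count=1: revealed 0 new [(none)] -> total=16

Answer: 16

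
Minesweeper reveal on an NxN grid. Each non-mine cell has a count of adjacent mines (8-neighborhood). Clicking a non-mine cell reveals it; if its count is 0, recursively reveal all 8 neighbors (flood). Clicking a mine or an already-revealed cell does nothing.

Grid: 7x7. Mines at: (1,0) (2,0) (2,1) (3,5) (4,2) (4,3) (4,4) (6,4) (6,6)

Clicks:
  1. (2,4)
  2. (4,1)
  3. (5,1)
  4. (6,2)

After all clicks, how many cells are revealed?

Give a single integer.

Answer: 13

Derivation:
Click 1 (2,4) count=1: revealed 1 new [(2,4)] -> total=1
Click 2 (4,1) count=1: revealed 1 new [(4,1)] -> total=2
Click 3 (5,1) count=1: revealed 1 new [(5,1)] -> total=3
Click 4 (6,2) count=0: revealed 10 new [(3,0) (3,1) (4,0) (5,0) (5,2) (5,3) (6,0) (6,1) (6,2) (6,3)] -> total=13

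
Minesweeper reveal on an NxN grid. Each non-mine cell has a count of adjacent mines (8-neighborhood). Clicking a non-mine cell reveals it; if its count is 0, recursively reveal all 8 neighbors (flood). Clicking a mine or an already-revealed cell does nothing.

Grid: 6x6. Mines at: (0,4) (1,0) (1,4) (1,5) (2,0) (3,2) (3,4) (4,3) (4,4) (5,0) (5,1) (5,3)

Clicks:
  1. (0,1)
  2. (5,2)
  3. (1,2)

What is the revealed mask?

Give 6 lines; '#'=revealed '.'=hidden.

Answer: .###..
.###..
.###..
......
......
..#...

Derivation:
Click 1 (0,1) count=1: revealed 1 new [(0,1)] -> total=1
Click 2 (5,2) count=3: revealed 1 new [(5,2)] -> total=2
Click 3 (1,2) count=0: revealed 8 new [(0,2) (0,3) (1,1) (1,2) (1,3) (2,1) (2,2) (2,3)] -> total=10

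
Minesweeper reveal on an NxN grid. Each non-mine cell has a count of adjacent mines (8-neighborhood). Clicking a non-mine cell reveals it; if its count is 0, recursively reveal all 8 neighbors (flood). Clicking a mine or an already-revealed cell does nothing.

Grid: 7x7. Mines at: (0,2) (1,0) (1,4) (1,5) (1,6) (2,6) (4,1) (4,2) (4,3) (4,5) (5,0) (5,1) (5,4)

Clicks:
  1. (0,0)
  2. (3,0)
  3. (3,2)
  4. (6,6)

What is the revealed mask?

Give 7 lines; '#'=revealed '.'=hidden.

Click 1 (0,0) count=1: revealed 1 new [(0,0)] -> total=1
Click 2 (3,0) count=1: revealed 1 new [(3,0)] -> total=2
Click 3 (3,2) count=3: revealed 1 new [(3,2)] -> total=3
Click 4 (6,6) count=0: revealed 4 new [(5,5) (5,6) (6,5) (6,6)] -> total=7

Answer: #......
.......
.......
#.#....
.......
.....##
.....##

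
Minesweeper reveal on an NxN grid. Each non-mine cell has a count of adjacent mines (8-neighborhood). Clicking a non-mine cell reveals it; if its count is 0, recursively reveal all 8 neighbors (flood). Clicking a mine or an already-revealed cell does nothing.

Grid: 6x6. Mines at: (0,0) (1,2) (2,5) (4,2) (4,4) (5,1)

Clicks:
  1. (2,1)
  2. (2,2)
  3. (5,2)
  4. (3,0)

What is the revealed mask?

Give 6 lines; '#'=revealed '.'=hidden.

Answer: ......
##....
###...
##....
##....
..#...

Derivation:
Click 1 (2,1) count=1: revealed 1 new [(2,1)] -> total=1
Click 2 (2,2) count=1: revealed 1 new [(2,2)] -> total=2
Click 3 (5,2) count=2: revealed 1 new [(5,2)] -> total=3
Click 4 (3,0) count=0: revealed 7 new [(1,0) (1,1) (2,0) (3,0) (3,1) (4,0) (4,1)] -> total=10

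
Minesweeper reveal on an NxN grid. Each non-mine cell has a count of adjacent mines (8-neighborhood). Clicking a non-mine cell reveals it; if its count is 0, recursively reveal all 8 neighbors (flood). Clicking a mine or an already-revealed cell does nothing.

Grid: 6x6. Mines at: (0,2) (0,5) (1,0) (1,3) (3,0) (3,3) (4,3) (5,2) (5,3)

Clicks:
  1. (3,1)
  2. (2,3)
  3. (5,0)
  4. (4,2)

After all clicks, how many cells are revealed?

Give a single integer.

Click 1 (3,1) count=1: revealed 1 new [(3,1)] -> total=1
Click 2 (2,3) count=2: revealed 1 new [(2,3)] -> total=2
Click 3 (5,0) count=0: revealed 4 new [(4,0) (4,1) (5,0) (5,1)] -> total=6
Click 4 (4,2) count=4: revealed 1 new [(4,2)] -> total=7

Answer: 7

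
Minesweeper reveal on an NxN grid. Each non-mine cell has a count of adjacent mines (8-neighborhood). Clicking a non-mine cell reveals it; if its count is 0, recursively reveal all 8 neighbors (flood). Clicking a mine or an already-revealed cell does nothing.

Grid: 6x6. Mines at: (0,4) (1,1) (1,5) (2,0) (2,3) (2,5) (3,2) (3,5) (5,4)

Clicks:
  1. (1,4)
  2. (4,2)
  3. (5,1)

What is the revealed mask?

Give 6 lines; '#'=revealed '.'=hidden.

Click 1 (1,4) count=4: revealed 1 new [(1,4)] -> total=1
Click 2 (4,2) count=1: revealed 1 new [(4,2)] -> total=2
Click 3 (5,1) count=0: revealed 9 new [(3,0) (3,1) (4,0) (4,1) (4,3) (5,0) (5,1) (5,2) (5,3)] -> total=11

Answer: ......
....#.
......
##....
####..
####..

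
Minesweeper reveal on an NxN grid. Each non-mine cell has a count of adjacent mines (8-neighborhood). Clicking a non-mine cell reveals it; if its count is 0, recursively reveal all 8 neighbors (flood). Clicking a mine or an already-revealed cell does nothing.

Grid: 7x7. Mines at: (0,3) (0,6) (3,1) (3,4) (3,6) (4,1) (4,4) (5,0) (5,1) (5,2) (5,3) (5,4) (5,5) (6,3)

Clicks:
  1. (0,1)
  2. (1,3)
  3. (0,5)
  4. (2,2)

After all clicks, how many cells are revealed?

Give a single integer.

Answer: 11

Derivation:
Click 1 (0,1) count=0: revealed 9 new [(0,0) (0,1) (0,2) (1,0) (1,1) (1,2) (2,0) (2,1) (2,2)] -> total=9
Click 2 (1,3) count=1: revealed 1 new [(1,3)] -> total=10
Click 3 (0,5) count=1: revealed 1 new [(0,5)] -> total=11
Click 4 (2,2) count=1: revealed 0 new [(none)] -> total=11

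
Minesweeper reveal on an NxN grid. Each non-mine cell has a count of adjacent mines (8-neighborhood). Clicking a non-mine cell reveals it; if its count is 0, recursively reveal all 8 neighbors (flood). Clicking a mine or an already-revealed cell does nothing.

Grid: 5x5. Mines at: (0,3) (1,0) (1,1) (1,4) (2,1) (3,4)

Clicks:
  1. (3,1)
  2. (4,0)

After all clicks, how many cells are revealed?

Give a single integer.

Click 1 (3,1) count=1: revealed 1 new [(3,1)] -> total=1
Click 2 (4,0) count=0: revealed 7 new [(3,0) (3,2) (3,3) (4,0) (4,1) (4,2) (4,3)] -> total=8

Answer: 8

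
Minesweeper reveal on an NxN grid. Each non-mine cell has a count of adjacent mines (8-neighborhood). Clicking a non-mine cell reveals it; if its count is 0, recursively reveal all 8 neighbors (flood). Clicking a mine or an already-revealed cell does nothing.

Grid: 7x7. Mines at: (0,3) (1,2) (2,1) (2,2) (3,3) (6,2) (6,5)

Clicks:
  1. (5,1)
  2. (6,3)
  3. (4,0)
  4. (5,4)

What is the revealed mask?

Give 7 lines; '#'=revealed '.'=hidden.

Click 1 (5,1) count=1: revealed 1 new [(5,1)] -> total=1
Click 2 (6,3) count=1: revealed 1 new [(6,3)] -> total=2
Click 3 (4,0) count=0: revealed 10 new [(3,0) (3,1) (3,2) (4,0) (4,1) (4,2) (5,0) (5,2) (6,0) (6,1)] -> total=12
Click 4 (5,4) count=1: revealed 1 new [(5,4)] -> total=13

Answer: .......
.......
.......
###....
###....
###.#..
##.#...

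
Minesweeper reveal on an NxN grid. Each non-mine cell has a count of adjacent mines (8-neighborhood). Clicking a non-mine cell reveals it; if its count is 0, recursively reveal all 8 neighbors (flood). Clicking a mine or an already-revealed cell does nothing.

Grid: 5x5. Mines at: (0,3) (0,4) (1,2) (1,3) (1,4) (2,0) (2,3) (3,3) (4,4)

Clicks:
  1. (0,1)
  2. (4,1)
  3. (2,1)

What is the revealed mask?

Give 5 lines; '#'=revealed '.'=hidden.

Click 1 (0,1) count=1: revealed 1 new [(0,1)] -> total=1
Click 2 (4,1) count=0: revealed 6 new [(3,0) (3,1) (3,2) (4,0) (4,1) (4,2)] -> total=7
Click 3 (2,1) count=2: revealed 1 new [(2,1)] -> total=8

Answer: .#...
.....
.#...
###..
###..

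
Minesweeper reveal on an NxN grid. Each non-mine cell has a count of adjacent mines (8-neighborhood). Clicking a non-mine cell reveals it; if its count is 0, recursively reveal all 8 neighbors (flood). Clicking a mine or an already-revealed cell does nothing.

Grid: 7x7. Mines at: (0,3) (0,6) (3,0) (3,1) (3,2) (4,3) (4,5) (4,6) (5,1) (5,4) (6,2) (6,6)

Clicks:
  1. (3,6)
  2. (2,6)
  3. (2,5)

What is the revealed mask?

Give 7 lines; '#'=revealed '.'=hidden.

Answer: .......
...####
...####
...####
.......
.......
.......

Derivation:
Click 1 (3,6) count=2: revealed 1 new [(3,6)] -> total=1
Click 2 (2,6) count=0: revealed 11 new [(1,3) (1,4) (1,5) (1,6) (2,3) (2,4) (2,5) (2,6) (3,3) (3,4) (3,5)] -> total=12
Click 3 (2,5) count=0: revealed 0 new [(none)] -> total=12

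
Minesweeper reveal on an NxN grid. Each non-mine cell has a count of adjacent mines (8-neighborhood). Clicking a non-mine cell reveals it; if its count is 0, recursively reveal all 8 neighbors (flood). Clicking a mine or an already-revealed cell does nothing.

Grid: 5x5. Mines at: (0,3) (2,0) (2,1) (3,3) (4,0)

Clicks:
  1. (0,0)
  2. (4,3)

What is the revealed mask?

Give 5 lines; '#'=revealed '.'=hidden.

Click 1 (0,0) count=0: revealed 6 new [(0,0) (0,1) (0,2) (1,0) (1,1) (1,2)] -> total=6
Click 2 (4,3) count=1: revealed 1 new [(4,3)] -> total=7

Answer: ###..
###..
.....
.....
...#.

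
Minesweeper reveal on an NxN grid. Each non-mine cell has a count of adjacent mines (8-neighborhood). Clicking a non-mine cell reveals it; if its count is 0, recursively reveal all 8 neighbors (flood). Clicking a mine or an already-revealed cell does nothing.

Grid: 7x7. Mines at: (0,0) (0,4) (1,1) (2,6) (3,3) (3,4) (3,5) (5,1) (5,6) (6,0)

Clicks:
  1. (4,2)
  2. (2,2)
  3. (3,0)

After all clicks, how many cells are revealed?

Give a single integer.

Click 1 (4,2) count=2: revealed 1 new [(4,2)] -> total=1
Click 2 (2,2) count=2: revealed 1 new [(2,2)] -> total=2
Click 3 (3,0) count=0: revealed 7 new [(2,0) (2,1) (3,0) (3,1) (3,2) (4,0) (4,1)] -> total=9

Answer: 9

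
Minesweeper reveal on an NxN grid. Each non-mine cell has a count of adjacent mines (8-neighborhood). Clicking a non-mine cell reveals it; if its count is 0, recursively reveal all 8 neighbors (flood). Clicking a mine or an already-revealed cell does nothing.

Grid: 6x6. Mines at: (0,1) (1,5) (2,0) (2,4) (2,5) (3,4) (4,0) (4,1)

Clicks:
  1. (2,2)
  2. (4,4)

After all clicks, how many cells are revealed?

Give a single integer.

Answer: 10

Derivation:
Click 1 (2,2) count=0: revealed 9 new [(1,1) (1,2) (1,3) (2,1) (2,2) (2,3) (3,1) (3,2) (3,3)] -> total=9
Click 2 (4,4) count=1: revealed 1 new [(4,4)] -> total=10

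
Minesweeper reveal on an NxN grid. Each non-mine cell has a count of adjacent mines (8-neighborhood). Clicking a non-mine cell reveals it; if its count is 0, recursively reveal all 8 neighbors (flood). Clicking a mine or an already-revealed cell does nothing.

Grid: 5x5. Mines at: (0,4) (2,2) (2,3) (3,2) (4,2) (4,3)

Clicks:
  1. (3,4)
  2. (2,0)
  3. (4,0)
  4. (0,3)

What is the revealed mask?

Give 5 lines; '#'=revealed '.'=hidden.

Click 1 (3,4) count=2: revealed 1 new [(3,4)] -> total=1
Click 2 (2,0) count=0: revealed 14 new [(0,0) (0,1) (0,2) (0,3) (1,0) (1,1) (1,2) (1,3) (2,0) (2,1) (3,0) (3,1) (4,0) (4,1)] -> total=15
Click 3 (4,0) count=0: revealed 0 new [(none)] -> total=15
Click 4 (0,3) count=1: revealed 0 new [(none)] -> total=15

Answer: ####.
####.
##...
##..#
##...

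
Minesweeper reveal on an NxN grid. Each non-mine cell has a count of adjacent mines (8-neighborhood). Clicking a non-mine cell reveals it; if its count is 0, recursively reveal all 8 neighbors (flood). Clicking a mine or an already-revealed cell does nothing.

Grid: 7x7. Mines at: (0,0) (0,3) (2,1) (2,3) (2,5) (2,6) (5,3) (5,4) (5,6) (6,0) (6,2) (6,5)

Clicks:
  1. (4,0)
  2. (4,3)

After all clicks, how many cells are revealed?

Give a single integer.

Click 1 (4,0) count=0: revealed 9 new [(3,0) (3,1) (3,2) (4,0) (4,1) (4,2) (5,0) (5,1) (5,2)] -> total=9
Click 2 (4,3) count=2: revealed 1 new [(4,3)] -> total=10

Answer: 10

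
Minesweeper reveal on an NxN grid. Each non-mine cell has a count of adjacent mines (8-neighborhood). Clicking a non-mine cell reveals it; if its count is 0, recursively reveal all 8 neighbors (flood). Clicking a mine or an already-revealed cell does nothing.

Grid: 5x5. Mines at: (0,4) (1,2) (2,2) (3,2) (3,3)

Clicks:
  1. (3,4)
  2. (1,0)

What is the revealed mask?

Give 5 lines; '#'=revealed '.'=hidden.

Click 1 (3,4) count=1: revealed 1 new [(3,4)] -> total=1
Click 2 (1,0) count=0: revealed 10 new [(0,0) (0,1) (1,0) (1,1) (2,0) (2,1) (3,0) (3,1) (4,0) (4,1)] -> total=11

Answer: ##...
##...
##...
##..#
##...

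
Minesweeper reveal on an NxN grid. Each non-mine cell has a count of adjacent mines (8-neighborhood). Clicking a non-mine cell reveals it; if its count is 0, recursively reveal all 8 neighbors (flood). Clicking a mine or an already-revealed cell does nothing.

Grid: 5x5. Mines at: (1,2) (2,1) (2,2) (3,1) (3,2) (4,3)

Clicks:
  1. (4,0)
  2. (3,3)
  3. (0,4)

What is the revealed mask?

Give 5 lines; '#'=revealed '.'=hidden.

Click 1 (4,0) count=1: revealed 1 new [(4,0)] -> total=1
Click 2 (3,3) count=3: revealed 1 new [(3,3)] -> total=2
Click 3 (0,4) count=0: revealed 7 new [(0,3) (0,4) (1,3) (1,4) (2,3) (2,4) (3,4)] -> total=9

Answer: ...##
...##
...##
...##
#....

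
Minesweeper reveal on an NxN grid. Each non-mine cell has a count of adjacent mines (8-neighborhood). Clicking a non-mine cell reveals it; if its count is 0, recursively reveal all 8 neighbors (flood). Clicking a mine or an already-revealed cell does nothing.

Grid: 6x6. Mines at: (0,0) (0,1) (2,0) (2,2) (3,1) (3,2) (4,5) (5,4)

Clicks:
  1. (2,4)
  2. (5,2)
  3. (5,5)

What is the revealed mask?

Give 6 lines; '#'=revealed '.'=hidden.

Answer: ..####
..####
...###
...###
####..
####.#

Derivation:
Click 1 (2,4) count=0: revealed 14 new [(0,2) (0,3) (0,4) (0,5) (1,2) (1,3) (1,4) (1,5) (2,3) (2,4) (2,5) (3,3) (3,4) (3,5)] -> total=14
Click 2 (5,2) count=0: revealed 8 new [(4,0) (4,1) (4,2) (4,3) (5,0) (5,1) (5,2) (5,3)] -> total=22
Click 3 (5,5) count=2: revealed 1 new [(5,5)] -> total=23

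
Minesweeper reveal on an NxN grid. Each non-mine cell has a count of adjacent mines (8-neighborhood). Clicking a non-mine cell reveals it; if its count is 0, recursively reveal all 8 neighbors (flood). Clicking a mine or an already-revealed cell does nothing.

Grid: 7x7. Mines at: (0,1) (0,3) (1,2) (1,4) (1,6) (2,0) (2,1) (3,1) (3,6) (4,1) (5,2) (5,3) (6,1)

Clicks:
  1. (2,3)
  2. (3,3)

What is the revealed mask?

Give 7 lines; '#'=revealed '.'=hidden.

Click 1 (2,3) count=2: revealed 1 new [(2,3)] -> total=1
Click 2 (3,3) count=0: revealed 11 new [(2,2) (2,4) (2,5) (3,2) (3,3) (3,4) (3,5) (4,2) (4,3) (4,4) (4,5)] -> total=12

Answer: .......
.......
..####.
..####.
..####.
.......
.......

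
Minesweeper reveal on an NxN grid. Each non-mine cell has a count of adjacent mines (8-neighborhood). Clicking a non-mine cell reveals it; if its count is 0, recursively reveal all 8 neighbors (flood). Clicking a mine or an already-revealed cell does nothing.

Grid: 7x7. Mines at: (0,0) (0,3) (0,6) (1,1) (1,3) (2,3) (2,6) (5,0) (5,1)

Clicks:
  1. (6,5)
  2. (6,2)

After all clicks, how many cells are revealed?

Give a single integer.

Answer: 20

Derivation:
Click 1 (6,5) count=0: revealed 20 new [(3,2) (3,3) (3,4) (3,5) (3,6) (4,2) (4,3) (4,4) (4,5) (4,6) (5,2) (5,3) (5,4) (5,5) (5,6) (6,2) (6,3) (6,4) (6,5) (6,6)] -> total=20
Click 2 (6,2) count=1: revealed 0 new [(none)] -> total=20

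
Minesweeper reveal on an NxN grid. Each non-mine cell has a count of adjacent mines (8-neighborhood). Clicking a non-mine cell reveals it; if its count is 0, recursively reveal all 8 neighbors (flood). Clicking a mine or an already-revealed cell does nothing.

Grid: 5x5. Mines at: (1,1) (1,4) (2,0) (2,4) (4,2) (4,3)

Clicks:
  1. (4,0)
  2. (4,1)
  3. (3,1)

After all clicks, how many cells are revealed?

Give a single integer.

Answer: 4

Derivation:
Click 1 (4,0) count=0: revealed 4 new [(3,0) (3,1) (4,0) (4,1)] -> total=4
Click 2 (4,1) count=1: revealed 0 new [(none)] -> total=4
Click 3 (3,1) count=2: revealed 0 new [(none)] -> total=4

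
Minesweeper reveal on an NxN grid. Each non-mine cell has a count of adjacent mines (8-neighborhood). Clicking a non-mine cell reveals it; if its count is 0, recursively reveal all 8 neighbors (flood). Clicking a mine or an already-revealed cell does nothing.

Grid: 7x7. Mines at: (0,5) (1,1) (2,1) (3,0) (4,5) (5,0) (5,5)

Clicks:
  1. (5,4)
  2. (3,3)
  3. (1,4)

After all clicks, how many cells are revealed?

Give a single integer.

Click 1 (5,4) count=2: revealed 1 new [(5,4)] -> total=1
Click 2 (3,3) count=0: revealed 30 new [(0,2) (0,3) (0,4) (1,2) (1,3) (1,4) (1,5) (1,6) (2,2) (2,3) (2,4) (2,5) (2,6) (3,1) (3,2) (3,3) (3,4) (3,5) (3,6) (4,1) (4,2) (4,3) (4,4) (5,1) (5,2) (5,3) (6,1) (6,2) (6,3) (6,4)] -> total=31
Click 3 (1,4) count=1: revealed 0 new [(none)] -> total=31

Answer: 31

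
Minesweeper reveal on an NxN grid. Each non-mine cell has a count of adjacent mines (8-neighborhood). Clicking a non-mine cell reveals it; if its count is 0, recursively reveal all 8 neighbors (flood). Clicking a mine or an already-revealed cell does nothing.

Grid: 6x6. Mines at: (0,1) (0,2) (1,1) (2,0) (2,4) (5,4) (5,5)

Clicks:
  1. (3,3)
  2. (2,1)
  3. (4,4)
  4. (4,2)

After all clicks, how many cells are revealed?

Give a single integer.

Click 1 (3,3) count=1: revealed 1 new [(3,3)] -> total=1
Click 2 (2,1) count=2: revealed 1 new [(2,1)] -> total=2
Click 3 (4,4) count=2: revealed 1 new [(4,4)] -> total=3
Click 4 (4,2) count=0: revealed 13 new [(2,2) (2,3) (3,0) (3,1) (3,2) (4,0) (4,1) (4,2) (4,3) (5,0) (5,1) (5,2) (5,3)] -> total=16

Answer: 16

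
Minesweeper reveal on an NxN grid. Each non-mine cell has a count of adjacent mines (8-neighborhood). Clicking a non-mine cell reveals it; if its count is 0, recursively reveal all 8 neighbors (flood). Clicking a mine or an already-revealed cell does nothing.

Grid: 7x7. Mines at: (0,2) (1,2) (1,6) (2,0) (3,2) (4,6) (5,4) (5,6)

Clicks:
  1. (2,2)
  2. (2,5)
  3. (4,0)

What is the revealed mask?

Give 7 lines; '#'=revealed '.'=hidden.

Click 1 (2,2) count=2: revealed 1 new [(2,2)] -> total=1
Click 2 (2,5) count=1: revealed 1 new [(2,5)] -> total=2
Click 3 (4,0) count=0: revealed 14 new [(3,0) (3,1) (4,0) (4,1) (4,2) (4,3) (5,0) (5,1) (5,2) (5,3) (6,0) (6,1) (6,2) (6,3)] -> total=16

Answer: .......
.......
..#..#.
##.....
####...
####...
####...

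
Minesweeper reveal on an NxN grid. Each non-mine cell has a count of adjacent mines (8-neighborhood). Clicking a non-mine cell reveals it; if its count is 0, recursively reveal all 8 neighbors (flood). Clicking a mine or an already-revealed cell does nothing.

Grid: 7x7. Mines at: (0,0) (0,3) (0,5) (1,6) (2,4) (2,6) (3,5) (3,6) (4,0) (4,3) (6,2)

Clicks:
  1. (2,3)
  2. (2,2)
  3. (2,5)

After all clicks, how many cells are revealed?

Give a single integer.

Answer: 13

Derivation:
Click 1 (2,3) count=1: revealed 1 new [(2,3)] -> total=1
Click 2 (2,2) count=0: revealed 11 new [(1,0) (1,1) (1,2) (1,3) (2,0) (2,1) (2,2) (3,0) (3,1) (3,2) (3,3)] -> total=12
Click 3 (2,5) count=5: revealed 1 new [(2,5)] -> total=13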